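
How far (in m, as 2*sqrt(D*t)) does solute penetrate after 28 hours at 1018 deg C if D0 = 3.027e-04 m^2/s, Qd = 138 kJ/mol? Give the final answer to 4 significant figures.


Step 1: D = D0 * exp(-Qd/(R*T))
T = 1291.15 K
D = 3.027e-04 * exp(-138e3 / (8.314 * 1291.15)) = 7.90489e-10 m^2/s
Step 2: L = 2*sqrt(D*t)
t = 28 h = 100800 s
L = 2*sqrt(7.90489e-10 * 100800) = 0.01785 m


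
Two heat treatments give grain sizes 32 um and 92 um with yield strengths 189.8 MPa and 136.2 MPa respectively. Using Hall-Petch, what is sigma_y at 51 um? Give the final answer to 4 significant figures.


sigma_y = sigma0 + k / sqrt(d)
1/sqrt(d1) = 1/sqrt(3.2e-05) = 176.777;  1/sqrt(d2) = 104.257
k = (sigma1 - sigma2) / (1/sqrt(d1) - 1/sqrt(d2)) = (189.8 - 136.2) / (176.777 - 104.257) = 0.739112 MPa*m^0.5
sigma0 = sigma1 - k/sqrt(d1) = 189.8 - 0.739112*176.777 = 59.1423 MPa
sigma_y(d3) = 59.1423 + 0.739112 / sqrt(5.1e-05) = 162.6 MPa


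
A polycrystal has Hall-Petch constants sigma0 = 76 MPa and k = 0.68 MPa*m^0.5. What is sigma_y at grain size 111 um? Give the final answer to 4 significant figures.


sigma_y = sigma0 + k / sqrt(d)
d = 111 um = 1.11e-04 m
sigma_y = 76 + 0.68 / sqrt(1.11e-04)
sigma_y = 140.5 MPa


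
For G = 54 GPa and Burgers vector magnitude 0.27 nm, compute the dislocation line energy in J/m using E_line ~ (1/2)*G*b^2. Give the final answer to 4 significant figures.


E = G*b^2/2
b = 0.27 nm = 2.7e-10 m
G = 54 GPa = 5.4e+10 Pa
E = 0.5 * 5.4e+10 * (2.7e-10)^2
E = 1.968e-09 J/m


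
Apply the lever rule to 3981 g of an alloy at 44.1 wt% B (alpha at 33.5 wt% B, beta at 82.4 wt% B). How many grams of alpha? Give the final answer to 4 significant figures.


f_alpha = (C_beta - C0) / (C_beta - C_alpha)
f_alpha = (82.4 - 44.1) / (82.4 - 33.5) = 0.783231
m_alpha = f_alpha * m_total = 0.783231 * 3981 = 3118 g


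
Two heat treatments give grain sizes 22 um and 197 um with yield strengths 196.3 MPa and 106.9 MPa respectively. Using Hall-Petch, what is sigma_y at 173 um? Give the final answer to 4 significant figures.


sigma_y = sigma0 + k / sqrt(d)
1/sqrt(d1) = 1/sqrt(2.2e-05) = 213.201;  1/sqrt(d2) = 71.247
k = (sigma1 - sigma2) / (1/sqrt(d1) - 1/sqrt(d2)) = (196.3 - 106.9) / (213.201 - 71.247) = 0.629783 MPa*m^0.5
sigma0 = sigma1 - k/sqrt(d1) = 196.3 - 0.629783*213.201 = 62.0298 MPa
sigma_y(d3) = 62.0298 + 0.629783 / sqrt(1.73e-04) = 109.9 MPa


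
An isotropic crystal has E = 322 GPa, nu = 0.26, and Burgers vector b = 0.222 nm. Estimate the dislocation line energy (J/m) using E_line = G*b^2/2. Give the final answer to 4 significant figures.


Step 1: G = E / (2*(1+nu))
G = 322 / (2*(1+0.26)) = 127.778 GPa = 1.27778e+11 Pa
Step 2: E_line = G*b^2/2
b = 0.222 nm = 2.22e-10 m
E_line = 0.5 * 1.27778e+11 * (2.22e-10)^2 = 3.149e-09 J/m


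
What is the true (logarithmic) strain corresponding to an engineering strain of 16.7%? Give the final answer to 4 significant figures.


epsilon_true = ln(1 + epsilon_eng)
epsilon_true = ln(1 + 0.167)
epsilon_true = 0.1544


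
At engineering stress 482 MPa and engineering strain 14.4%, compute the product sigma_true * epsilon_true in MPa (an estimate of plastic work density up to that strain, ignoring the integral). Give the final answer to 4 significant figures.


sigma_true = sigma_eng * (1 + epsilon_eng)
sigma_true = 482 * (1 + 0.144) = 551.408 MPa
epsilon_true = ln(1 + epsilon_eng)
epsilon_true = ln(1 + 0.144) = 0.134531
sigma_true * epsilon_true = 551.408 * 0.134531 = 74.18 MPa


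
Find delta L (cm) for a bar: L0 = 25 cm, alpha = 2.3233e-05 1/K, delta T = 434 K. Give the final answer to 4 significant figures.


dL = L0 * alpha * dT
dL = 25 * 2.3233e-05 * 434
dL = 0.2521 cm


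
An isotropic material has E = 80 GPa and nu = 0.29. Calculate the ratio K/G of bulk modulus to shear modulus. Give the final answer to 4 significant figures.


G = E / (2*(1+nu))
G = 80 / (2*(1+0.29)) = 31.0078 GPa
K = E / (3*(1-2*nu))
K = 80 / (3*(1-2*0.29)) = 63.4921 GPa
K/G = 63.4921 / 31.0078 = 2.048


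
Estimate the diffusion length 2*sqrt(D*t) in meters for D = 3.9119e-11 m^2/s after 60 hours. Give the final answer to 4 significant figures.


t = 60 hr = 216000 s
Diffusion length = 2*sqrt(D*t)
= 2*sqrt(3.9119e-11 * 216000)
= 5.814e-03 m


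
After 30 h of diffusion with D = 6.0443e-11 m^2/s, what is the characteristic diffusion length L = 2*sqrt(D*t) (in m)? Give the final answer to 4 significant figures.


t = 30 hr = 108000 s
Diffusion length = 2*sqrt(D*t)
= 2*sqrt(6.0443e-11 * 108000)
= 5.11e-03 m


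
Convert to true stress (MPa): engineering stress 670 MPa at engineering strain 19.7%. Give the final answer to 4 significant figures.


sigma_true = sigma_eng * (1 + epsilon_eng)
sigma_true = 670 * (1 + 0.197)
sigma_true = 802 MPa


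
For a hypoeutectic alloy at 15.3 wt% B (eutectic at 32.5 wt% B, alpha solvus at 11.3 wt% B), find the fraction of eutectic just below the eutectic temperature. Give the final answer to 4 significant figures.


f_primary = (C_e - C0) / (C_e - C_alpha_max)
f_primary = (32.5 - 15.3) / (32.5 - 11.3)
f_primary = 0.811321
f_eutectic = 1 - 0.811321 = 0.1887


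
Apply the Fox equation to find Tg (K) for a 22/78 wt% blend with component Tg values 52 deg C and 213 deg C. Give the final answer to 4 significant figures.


1/Tg = w1/Tg1 + w2/Tg2 (in Kelvin)
Tg1 = 325.15 K, Tg2 = 486.15 K
1/Tg = 0.22/325.15 + 0.78/486.15
Tg = 438.4 K


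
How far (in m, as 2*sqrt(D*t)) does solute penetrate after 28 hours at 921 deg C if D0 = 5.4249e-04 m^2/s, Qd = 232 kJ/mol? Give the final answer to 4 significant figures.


Step 1: D = D0 * exp(-Qd/(R*T))
T = 1194.15 K
D = 5.4249e-04 * exp(-232e3 / (8.314 * 1194.15)) = 3.8535e-14 m^2/s
Step 2: L = 2*sqrt(D*t)
t = 28 h = 100800 s
L = 2*sqrt(3.8535e-14 * 100800) = 1.246e-04 m


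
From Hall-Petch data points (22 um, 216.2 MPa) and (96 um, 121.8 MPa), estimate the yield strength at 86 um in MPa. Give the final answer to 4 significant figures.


sigma_y = sigma0 + k / sqrt(d)
1/sqrt(d1) = 1/sqrt(2.2e-05) = 213.201;  1/sqrt(d2) = 102.062
k = (sigma1 - sigma2) / (1/sqrt(d1) - 1/sqrt(d2)) = (216.2 - 121.8) / (213.201 - 102.062) = 0.84939 MPa*m^0.5
sigma0 = sigma1 - k/sqrt(d1) = 216.2 - 0.84939*213.201 = 35.1095 MPa
sigma_y(d3) = 35.1095 + 0.84939 / sqrt(8.6e-05) = 126.7 MPa


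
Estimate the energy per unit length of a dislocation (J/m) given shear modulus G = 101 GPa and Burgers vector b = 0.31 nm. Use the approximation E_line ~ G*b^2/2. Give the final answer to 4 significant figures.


E = G*b^2/2
b = 0.31 nm = 3.1e-10 m
G = 101 GPa = 1.01e+11 Pa
E = 0.5 * 1.01e+11 * (3.1e-10)^2
E = 4.853e-09 J/m


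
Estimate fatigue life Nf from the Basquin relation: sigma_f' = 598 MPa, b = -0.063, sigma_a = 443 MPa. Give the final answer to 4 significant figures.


sigma_a = sigma_f' * (2*Nf)^b
2*Nf = (sigma_a / sigma_f')^(1/b)
2*Nf = (443 / 598)^(1/-0.063)
2*Nf = 117.007
Nf = 58.5 cycles


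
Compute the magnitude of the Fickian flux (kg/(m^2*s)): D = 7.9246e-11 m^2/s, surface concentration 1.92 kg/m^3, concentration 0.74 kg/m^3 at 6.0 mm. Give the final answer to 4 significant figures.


J = -D * (dC/dx) = D * (C1 - C2) / dx
J = 7.9246e-11 * (1.92 - 0.74) / 6e-03
J = 1.559e-08 kg/(m^2*s)


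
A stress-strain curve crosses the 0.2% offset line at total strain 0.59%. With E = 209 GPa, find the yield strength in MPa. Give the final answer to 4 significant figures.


Offset strain = 0.002
Elastic strain at yield = total_strain - offset = 5.9e-03 - 0.002 = 3.9e-03
sigma_y = E * elastic_strain = 209000 * 3.9e-03
sigma_y = 815.1 MPa


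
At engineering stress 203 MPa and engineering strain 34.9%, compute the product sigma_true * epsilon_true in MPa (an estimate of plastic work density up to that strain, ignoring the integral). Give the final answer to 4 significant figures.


sigma_true = sigma_eng * (1 + epsilon_eng)
sigma_true = 203 * (1 + 0.349) = 273.847 MPa
epsilon_true = ln(1 + epsilon_eng)
epsilon_true = ln(1 + 0.349) = 0.299364
sigma_true * epsilon_true = 273.847 * 0.299364 = 81.98 MPa


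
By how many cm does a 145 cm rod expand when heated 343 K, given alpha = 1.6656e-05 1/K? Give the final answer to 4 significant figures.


dL = L0 * alpha * dT
dL = 145 * 1.6656e-05 * 343
dL = 0.8284 cm


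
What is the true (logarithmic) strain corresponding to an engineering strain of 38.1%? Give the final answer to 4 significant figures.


epsilon_true = ln(1 + epsilon_eng)
epsilon_true = ln(1 + 0.381)
epsilon_true = 0.3228


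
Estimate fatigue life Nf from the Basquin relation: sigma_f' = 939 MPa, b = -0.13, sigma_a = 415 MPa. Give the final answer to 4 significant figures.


sigma_a = sigma_f' * (2*Nf)^b
2*Nf = (sigma_a / sigma_f')^(1/b)
2*Nf = (415 / 939)^(1/-0.13)
2*Nf = 534.351
Nf = 267.2 cycles


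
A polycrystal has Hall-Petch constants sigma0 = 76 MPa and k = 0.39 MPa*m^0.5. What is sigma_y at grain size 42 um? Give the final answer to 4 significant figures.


sigma_y = sigma0 + k / sqrt(d)
d = 42 um = 4.2e-05 m
sigma_y = 76 + 0.39 / sqrt(4.2e-05)
sigma_y = 136.2 MPa


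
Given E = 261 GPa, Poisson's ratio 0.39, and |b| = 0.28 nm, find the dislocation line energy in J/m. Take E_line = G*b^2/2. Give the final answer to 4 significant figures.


Step 1: G = E / (2*(1+nu))
G = 261 / (2*(1+0.39)) = 93.8849 GPa = 9.38849e+10 Pa
Step 2: E_line = G*b^2/2
b = 0.28 nm = 2.8e-10 m
E_line = 0.5 * 9.38849e+10 * (2.8e-10)^2 = 3.68e-09 J/m


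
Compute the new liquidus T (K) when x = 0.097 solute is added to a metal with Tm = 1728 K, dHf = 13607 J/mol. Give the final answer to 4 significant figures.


dT = R*Tm^2*x / dHf
dT = 8.314 * 1728^2 * 0.097 / 13607
dT = 176.973 K
T_new = 1728 - 176.973 = 1551 K


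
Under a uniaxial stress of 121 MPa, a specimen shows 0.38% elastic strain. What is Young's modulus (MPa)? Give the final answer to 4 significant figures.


E = sigma / epsilon
epsilon = 0.38% = 3.8e-03
E = 121 / 3.8e-03
E = 31840 MPa


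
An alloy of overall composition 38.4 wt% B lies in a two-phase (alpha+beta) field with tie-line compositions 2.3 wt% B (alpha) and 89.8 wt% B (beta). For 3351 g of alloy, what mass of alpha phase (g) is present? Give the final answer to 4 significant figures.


f_alpha = (C_beta - C0) / (C_beta - C_alpha)
f_alpha = (89.8 - 38.4) / (89.8 - 2.3) = 0.587429
m_alpha = f_alpha * m_total = 0.587429 * 3351 = 1968 g


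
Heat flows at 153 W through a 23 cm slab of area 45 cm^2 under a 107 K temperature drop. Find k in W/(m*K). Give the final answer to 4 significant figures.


k = Q*L / (A*dT)
L = 0.23 m, A = 4.5e-03 m^2
k = 153 * 0.23 / (4.5e-03 * 107)
k = 73.08 W/(m*K)


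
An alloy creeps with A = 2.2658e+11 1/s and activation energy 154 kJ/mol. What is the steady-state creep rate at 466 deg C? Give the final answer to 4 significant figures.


rate = A * exp(-Q / (R*T))
T = 466 + 273.15 = 739.15 K
rate = 2.2658e+11 * exp(-154e3 / (8.314 * 739.15))
rate = 2.964 1/s


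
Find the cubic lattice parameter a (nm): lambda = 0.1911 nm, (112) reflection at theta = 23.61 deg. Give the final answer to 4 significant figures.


d = lambda / (2*sin(theta))
d = 0.1911 / (2*sin(23.61 deg))
d = 0.238571 nm
a = d * sqrt(h^2+k^2+l^2) = 0.238571 * sqrt(6)
a = 0.5844 nm


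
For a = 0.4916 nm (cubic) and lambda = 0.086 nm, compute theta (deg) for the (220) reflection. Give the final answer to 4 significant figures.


d = a / sqrt(h^2+k^2+l^2)
d = 0.4916 / sqrt(8) = 0.173807 nm
lambda = 2*d*sin(theta)  =>  sin(theta) = lambda / (2*d)
sin(theta) = 0.086 / (2 * 0.173807) = 0.247401
theta = 14.32 deg


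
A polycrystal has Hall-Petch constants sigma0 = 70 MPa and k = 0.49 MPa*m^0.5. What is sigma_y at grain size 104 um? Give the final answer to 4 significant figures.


sigma_y = sigma0 + k / sqrt(d)
d = 104 um = 1.04e-04 m
sigma_y = 70 + 0.49 / sqrt(1.04e-04)
sigma_y = 118 MPa


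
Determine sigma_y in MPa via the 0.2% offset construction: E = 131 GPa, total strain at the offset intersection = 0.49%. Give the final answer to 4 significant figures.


Offset strain = 0.002
Elastic strain at yield = total_strain - offset = 4.9e-03 - 0.002 = 2.9e-03
sigma_y = E * elastic_strain = 131000 * 2.9e-03
sigma_y = 379.9 MPa


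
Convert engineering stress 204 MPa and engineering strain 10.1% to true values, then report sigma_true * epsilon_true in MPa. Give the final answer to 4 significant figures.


sigma_true = sigma_eng * (1 + epsilon_eng)
sigma_true = 204 * (1 + 0.101) = 224.604 MPa
epsilon_true = ln(1 + epsilon_eng)
epsilon_true = ln(1 + 0.101) = 0.0962189
sigma_true * epsilon_true = 224.604 * 0.0962189 = 21.61 MPa


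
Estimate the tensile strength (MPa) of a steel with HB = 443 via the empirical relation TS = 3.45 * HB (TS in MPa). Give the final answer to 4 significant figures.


TS (MPa) = 3.45 * HB
TS = 3.45 * 443
TS = 1528 MPa


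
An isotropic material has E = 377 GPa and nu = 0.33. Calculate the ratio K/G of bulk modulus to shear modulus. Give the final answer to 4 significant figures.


G = E / (2*(1+nu))
G = 377 / (2*(1+0.33)) = 141.729 GPa
K = E / (3*(1-2*nu))
K = 377 / (3*(1-2*0.33)) = 369.608 GPa
K/G = 369.608 / 141.729 = 2.608


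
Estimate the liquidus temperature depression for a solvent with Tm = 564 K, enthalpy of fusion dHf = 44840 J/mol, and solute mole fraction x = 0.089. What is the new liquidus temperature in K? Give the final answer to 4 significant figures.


dT = R*Tm^2*x / dHf
dT = 8.314 * 564^2 * 0.089 / 44840
dT = 5.24919 K
T_new = 564 - 5.24919 = 558.8 K


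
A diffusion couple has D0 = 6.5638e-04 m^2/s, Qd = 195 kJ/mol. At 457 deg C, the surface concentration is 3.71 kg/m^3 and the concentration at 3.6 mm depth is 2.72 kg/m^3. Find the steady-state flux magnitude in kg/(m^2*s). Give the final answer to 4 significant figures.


Step 1: D = D0 * exp(-Qd/(R*T))
T = 457 + 273.15 = 730.15 K
D = 6.5638e-04 * exp(-195e3 / (8.314 * 730.15)) = 7.3524e-18 m^2/s
Step 2: J = D * (C1 - C2) / dx
J = 7.3524e-18 * (3.71 - 2.72) / 3.6e-03
J = 2.022e-15 kg/(m^2*s)


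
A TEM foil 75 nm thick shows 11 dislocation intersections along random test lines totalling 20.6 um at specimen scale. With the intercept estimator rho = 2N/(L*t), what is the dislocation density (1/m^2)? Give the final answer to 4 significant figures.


rho = 2N / (L * t)
L = 20.6 um = 2.06e-05 m, t = 75 nm = 7.5e-08 m
rho = 2 * 11 / (2.06e-05 * 7.5e-08)
rho = 1.424e+13 1/m^2


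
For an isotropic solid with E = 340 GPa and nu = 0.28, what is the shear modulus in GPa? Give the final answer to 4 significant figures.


G = E / (2*(1+nu))
G = 340 / (2*(1+0.28))
G = 132.8 GPa


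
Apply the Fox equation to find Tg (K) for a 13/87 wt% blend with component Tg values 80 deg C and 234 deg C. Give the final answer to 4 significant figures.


1/Tg = w1/Tg1 + w2/Tg2 (in Kelvin)
Tg1 = 353.15 K, Tg2 = 507.15 K
1/Tg = 0.13/353.15 + 0.87/507.15
Tg = 479.9 K


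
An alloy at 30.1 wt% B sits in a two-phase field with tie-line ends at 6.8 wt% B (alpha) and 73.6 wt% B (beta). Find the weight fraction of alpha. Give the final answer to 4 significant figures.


f_alpha = (C_beta - C0) / (C_beta - C_alpha)
f_alpha = (73.6 - 30.1) / (73.6 - 6.8)
f_alpha = 0.6512


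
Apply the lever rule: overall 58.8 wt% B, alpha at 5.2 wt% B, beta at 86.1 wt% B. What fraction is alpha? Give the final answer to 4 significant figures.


f_alpha = (C_beta - C0) / (C_beta - C_alpha)
f_alpha = (86.1 - 58.8) / (86.1 - 5.2)
f_alpha = 0.3375


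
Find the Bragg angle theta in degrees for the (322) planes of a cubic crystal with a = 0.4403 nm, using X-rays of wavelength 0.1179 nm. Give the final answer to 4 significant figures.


d = a / sqrt(h^2+k^2+l^2)
d = 0.4403 / sqrt(17) = 0.106788 nm
lambda = 2*d*sin(theta)  =>  sin(theta) = lambda / (2*d)
sin(theta) = 0.1179 / (2 * 0.106788) = 0.552026
theta = 33.51 deg


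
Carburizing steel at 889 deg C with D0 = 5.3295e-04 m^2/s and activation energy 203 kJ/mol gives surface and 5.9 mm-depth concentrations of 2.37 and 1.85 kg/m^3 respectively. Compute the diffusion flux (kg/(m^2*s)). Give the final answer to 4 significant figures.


Step 1: D = D0 * exp(-Qd/(R*T))
T = 889 + 273.15 = 1162.15 K
D = 5.3295e-04 * exp(-203e3 / (8.314 * 1162.15)) = 4.00135e-13 m^2/s
Step 2: J = D * (C1 - C2) / dx
J = 4.00135e-13 * (2.37 - 1.85) / 5.9e-03
J = 3.527e-11 kg/(m^2*s)


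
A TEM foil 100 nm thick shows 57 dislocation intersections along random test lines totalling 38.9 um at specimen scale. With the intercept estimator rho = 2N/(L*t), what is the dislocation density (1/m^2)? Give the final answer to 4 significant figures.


rho = 2N / (L * t)
L = 38.9 um = 3.89e-05 m, t = 100 nm = 1e-07 m
rho = 2 * 57 / (3.89e-05 * 1e-07)
rho = 2.931e+13 1/m^2


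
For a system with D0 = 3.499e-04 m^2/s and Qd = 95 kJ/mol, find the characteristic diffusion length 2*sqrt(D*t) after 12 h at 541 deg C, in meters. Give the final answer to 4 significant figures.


Step 1: D = D0 * exp(-Qd/(R*T))
T = 814.15 K
D = 3.499e-04 * exp(-95e3 / (8.314 * 814.15)) = 2.80974e-10 m^2/s
Step 2: L = 2*sqrt(D*t)
t = 12 h = 43200 s
L = 2*sqrt(2.80974e-10 * 43200) = 6.968e-03 m


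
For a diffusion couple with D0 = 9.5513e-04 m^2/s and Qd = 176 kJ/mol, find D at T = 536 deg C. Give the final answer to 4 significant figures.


D = D0 * exp(-Qd / (R*T))
T = 809.15 K
D = 9.5513e-04 * exp(-176e3 / (8.314 * 809.15))
D = 4.149e-15 m^2/s


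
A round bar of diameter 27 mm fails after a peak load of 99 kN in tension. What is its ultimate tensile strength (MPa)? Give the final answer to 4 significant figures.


A0 = pi*(d/2)^2 = pi*(27/2)^2 = 572.555 mm^2
UTS = F_max / A0 = 99*1000 / 572.555
UTS = 172.9 MPa


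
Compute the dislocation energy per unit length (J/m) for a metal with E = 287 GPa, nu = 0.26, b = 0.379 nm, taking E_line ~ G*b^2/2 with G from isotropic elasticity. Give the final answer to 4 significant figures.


Step 1: G = E / (2*(1+nu))
G = 287 / (2*(1+0.26)) = 113.889 GPa = 1.13889e+11 Pa
Step 2: E_line = G*b^2/2
b = 0.379 nm = 3.79e-10 m
E_line = 0.5 * 1.13889e+11 * (3.79e-10)^2 = 8.18e-09 J/m


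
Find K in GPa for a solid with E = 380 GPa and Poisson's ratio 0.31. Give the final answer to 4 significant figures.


K = E / (3*(1-2*nu))
K = 380 / (3*(1-2*0.31))
K = 333.3 GPa


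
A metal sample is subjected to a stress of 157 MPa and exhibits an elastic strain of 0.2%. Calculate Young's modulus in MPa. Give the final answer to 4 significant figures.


E = sigma / epsilon
epsilon = 0.2% = 2e-03
E = 157 / 2e-03
E = 78500 MPa


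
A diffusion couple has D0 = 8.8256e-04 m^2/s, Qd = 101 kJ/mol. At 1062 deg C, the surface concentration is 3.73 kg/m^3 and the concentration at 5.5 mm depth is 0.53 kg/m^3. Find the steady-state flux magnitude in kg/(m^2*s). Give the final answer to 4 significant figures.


Step 1: D = D0 * exp(-Qd/(R*T))
T = 1062 + 273.15 = 1335.15 K
D = 8.8256e-04 * exp(-101e3 / (8.314 * 1335.15)) = 9.86759e-08 m^2/s
Step 2: J = D * (C1 - C2) / dx
J = 9.86759e-08 * (3.73 - 0.53) / 5.5e-03
J = 5.741e-05 kg/(m^2*s)


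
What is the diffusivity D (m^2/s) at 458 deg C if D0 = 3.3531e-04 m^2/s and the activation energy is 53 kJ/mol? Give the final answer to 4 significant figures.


D = D0 * exp(-Qd / (R*T))
T = 731.15 K
D = 3.3531e-04 * exp(-53e3 / (8.314 * 731.15))
D = 5.481e-08 m^2/s


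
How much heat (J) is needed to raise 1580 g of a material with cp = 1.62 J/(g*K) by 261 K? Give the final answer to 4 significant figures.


Q = m * cp * dT
Q = 1580 * 1.62 * 261
Q = 668100 J


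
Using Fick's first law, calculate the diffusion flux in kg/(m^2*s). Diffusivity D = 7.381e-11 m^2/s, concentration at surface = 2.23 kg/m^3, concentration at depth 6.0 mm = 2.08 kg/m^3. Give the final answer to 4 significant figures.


J = -D * (dC/dx) = D * (C1 - C2) / dx
J = 7.381e-11 * (2.23 - 2.08) / 6e-03
J = 1.845e-09 kg/(m^2*s)


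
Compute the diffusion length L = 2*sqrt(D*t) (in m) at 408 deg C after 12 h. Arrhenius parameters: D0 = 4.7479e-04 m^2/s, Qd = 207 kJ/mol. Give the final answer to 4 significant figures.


Step 1: D = D0 * exp(-Qd/(R*T))
T = 681.15 K
D = 4.7479e-04 * exp(-207e3 / (8.314 * 681.15)) = 6.33775e-20 m^2/s
Step 2: L = 2*sqrt(D*t)
t = 12 h = 43200 s
L = 2*sqrt(6.33775e-20 * 43200) = 1.047e-07 m


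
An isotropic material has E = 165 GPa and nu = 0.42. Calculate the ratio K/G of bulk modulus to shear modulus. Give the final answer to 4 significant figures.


G = E / (2*(1+nu))
G = 165 / (2*(1+0.42)) = 58.0986 GPa
K = E / (3*(1-2*nu))
K = 165 / (3*(1-2*0.42)) = 343.75 GPa
K/G = 343.75 / 58.0986 = 5.917


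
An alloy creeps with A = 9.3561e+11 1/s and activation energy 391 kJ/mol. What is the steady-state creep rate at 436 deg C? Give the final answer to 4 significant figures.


rate = A * exp(-Q / (R*T))
T = 436 + 273.15 = 709.15 K
rate = 9.3561e+11 * exp(-391e3 / (8.314 * 709.15))
rate = 1.478e-17 1/s


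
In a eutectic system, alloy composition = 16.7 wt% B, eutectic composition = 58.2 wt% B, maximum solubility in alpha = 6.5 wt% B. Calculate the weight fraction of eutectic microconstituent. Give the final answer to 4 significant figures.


f_primary = (C_e - C0) / (C_e - C_alpha_max)
f_primary = (58.2 - 16.7) / (58.2 - 6.5)
f_primary = 0.802708
f_eutectic = 1 - 0.802708 = 0.1973


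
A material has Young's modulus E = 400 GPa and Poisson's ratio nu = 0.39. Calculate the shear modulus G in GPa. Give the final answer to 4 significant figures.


G = E / (2*(1+nu))
G = 400 / (2*(1+0.39))
G = 143.9 GPa


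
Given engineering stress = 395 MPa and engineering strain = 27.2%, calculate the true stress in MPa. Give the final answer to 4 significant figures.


sigma_true = sigma_eng * (1 + epsilon_eng)
sigma_true = 395 * (1 + 0.272)
sigma_true = 502.4 MPa


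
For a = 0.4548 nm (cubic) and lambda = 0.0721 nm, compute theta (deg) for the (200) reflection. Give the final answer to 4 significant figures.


d = a / sqrt(h^2+k^2+l^2)
d = 0.4548 / sqrt(4) = 0.2274 nm
lambda = 2*d*sin(theta)  =>  sin(theta) = lambda / (2*d)
sin(theta) = 0.0721 / (2 * 0.2274) = 0.158531
theta = 9.122 deg


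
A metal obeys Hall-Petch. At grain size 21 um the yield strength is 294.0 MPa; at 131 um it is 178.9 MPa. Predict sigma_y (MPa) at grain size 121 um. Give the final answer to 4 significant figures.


sigma_y = sigma0 + k / sqrt(d)
1/sqrt(d1) = 1/sqrt(2.1e-05) = 218.218;  1/sqrt(d2) = 87.3704
k = (sigma1 - sigma2) / (1/sqrt(d1) - 1/sqrt(d2)) = (294.0 - 178.9) / (218.218 - 87.3704) = 0.87965 MPa*m^0.5
sigma0 = sigma1 - k/sqrt(d1) = 294.0 - 0.87965*218.218 = 102.045 MPa
sigma_y(d3) = 102.045 + 0.87965 / sqrt(1.21e-04) = 182 MPa


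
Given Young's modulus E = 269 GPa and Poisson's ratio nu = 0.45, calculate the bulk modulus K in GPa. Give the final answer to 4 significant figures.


K = E / (3*(1-2*nu))
K = 269 / (3*(1-2*0.45))
K = 896.7 GPa


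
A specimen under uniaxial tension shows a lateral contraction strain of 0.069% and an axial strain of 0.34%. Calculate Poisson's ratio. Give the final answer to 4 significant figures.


nu = -epsilon_lat / epsilon_axial
Lateral strain is contraction (negative), so using magnitudes:
nu = 0.069 / 0.34
nu = 0.2029


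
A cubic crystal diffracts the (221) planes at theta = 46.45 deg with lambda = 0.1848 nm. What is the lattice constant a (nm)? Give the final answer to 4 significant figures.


d = lambda / (2*sin(theta))
d = 0.1848 / (2*sin(46.45 deg))
d = 0.127488 nm
a = d * sqrt(h^2+k^2+l^2) = 0.127488 * sqrt(9)
a = 0.3825 nm


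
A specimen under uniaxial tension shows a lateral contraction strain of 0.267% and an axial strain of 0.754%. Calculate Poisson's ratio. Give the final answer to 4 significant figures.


nu = -epsilon_lat / epsilon_axial
Lateral strain is contraction (negative), so using magnitudes:
nu = 0.267 / 0.754
nu = 0.3541


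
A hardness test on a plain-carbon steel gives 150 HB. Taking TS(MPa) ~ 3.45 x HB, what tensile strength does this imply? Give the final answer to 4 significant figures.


TS (MPa) = 3.45 * HB
TS = 3.45 * 150
TS = 517.5 MPa


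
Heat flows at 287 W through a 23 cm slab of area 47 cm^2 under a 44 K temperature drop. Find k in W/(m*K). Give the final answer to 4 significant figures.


k = Q*L / (A*dT)
L = 0.23 m, A = 4.7e-03 m^2
k = 287 * 0.23 / (4.7e-03 * 44)
k = 319.2 W/(m*K)


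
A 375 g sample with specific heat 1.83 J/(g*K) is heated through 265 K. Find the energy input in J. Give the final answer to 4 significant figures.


Q = m * cp * dT
Q = 375 * 1.83 * 265
Q = 181900 J


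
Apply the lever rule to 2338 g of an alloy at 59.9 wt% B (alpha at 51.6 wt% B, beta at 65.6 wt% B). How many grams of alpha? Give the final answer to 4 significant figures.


f_alpha = (C_beta - C0) / (C_beta - C_alpha)
f_alpha = (65.6 - 59.9) / (65.6 - 51.6) = 0.407143
m_alpha = f_alpha * m_total = 0.407143 * 2338 = 951.9 g


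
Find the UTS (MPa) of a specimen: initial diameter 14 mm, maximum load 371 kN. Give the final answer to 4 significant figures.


A0 = pi*(d/2)^2 = pi*(14/2)^2 = 153.938 mm^2
UTS = F_max / A0 = 371*1000 / 153.938
UTS = 2410 MPa


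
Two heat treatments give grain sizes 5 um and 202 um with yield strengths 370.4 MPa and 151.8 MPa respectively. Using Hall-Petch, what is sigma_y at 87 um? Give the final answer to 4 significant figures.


sigma_y = sigma0 + k / sqrt(d)
1/sqrt(d1) = 1/sqrt(5e-06) = 447.214;  1/sqrt(d2) = 70.3598
k = (sigma1 - sigma2) / (1/sqrt(d1) - 1/sqrt(d2)) = (370.4 - 151.8) / (447.214 - 70.3598) = 0.580066 MPa*m^0.5
sigma0 = sigma1 - k/sqrt(d1) = 370.4 - 0.580066*447.214 = 110.987 MPa
sigma_y(d3) = 110.987 + 0.580066 / sqrt(8.7e-05) = 173.2 MPa


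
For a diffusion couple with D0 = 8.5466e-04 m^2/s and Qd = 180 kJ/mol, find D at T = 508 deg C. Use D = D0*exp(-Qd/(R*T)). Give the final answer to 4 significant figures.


D = D0 * exp(-Qd / (R*T))
T = 781.15 K
D = 8.5466e-04 * exp(-180e3 / (8.314 * 781.15))
D = 7.852e-16 m^2/s


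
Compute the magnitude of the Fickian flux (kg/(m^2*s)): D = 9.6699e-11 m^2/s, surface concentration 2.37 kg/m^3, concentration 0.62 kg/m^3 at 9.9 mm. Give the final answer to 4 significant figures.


J = -D * (dC/dx) = D * (C1 - C2) / dx
J = 9.6699e-11 * (2.37 - 0.62) / 9.9e-03
J = 1.709e-08 kg/(m^2*s)


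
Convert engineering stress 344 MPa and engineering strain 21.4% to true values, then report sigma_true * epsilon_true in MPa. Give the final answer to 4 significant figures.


sigma_true = sigma_eng * (1 + epsilon_eng)
sigma_true = 344 * (1 + 0.214) = 417.616 MPa
epsilon_true = ln(1 + epsilon_eng)
epsilon_true = ln(1 + 0.214) = 0.193921
sigma_true * epsilon_true = 417.616 * 0.193921 = 80.98 MPa


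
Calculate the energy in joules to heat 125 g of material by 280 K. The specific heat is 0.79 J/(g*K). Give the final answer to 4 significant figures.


Q = m * cp * dT
Q = 125 * 0.79 * 280
Q = 27650 J


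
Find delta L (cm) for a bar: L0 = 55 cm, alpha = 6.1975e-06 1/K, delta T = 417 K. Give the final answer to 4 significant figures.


dL = L0 * alpha * dT
dL = 55 * 6.1975e-06 * 417
dL = 0.1421 cm


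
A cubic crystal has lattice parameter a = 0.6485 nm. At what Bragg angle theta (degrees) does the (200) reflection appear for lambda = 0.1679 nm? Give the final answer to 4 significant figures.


d = a / sqrt(h^2+k^2+l^2)
d = 0.6485 / sqrt(4) = 0.32425 nm
lambda = 2*d*sin(theta)  =>  sin(theta) = lambda / (2*d)
sin(theta) = 0.1679 / (2 * 0.32425) = 0.258905
theta = 15.01 deg


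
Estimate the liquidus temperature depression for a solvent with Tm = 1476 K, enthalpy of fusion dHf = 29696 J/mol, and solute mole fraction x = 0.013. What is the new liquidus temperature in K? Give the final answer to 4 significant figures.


dT = R*Tm^2*x / dHf
dT = 8.314 * 1476^2 * 0.013 / 29696
dT = 7.92918 K
T_new = 1476 - 7.92918 = 1468 K


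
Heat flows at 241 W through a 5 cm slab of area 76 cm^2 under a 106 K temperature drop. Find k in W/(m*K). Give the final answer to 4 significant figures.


k = Q*L / (A*dT)
L = 0.05 m, A = 7.6e-03 m^2
k = 241 * 0.05 / (7.6e-03 * 106)
k = 14.96 W/(m*K)


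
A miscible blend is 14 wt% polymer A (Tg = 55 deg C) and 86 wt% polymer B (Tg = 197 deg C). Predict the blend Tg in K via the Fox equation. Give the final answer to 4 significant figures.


1/Tg = w1/Tg1 + w2/Tg2 (in Kelvin)
Tg1 = 328.15 K, Tg2 = 470.15 K
1/Tg = 0.14/328.15 + 0.86/470.15
Tg = 443.3 K


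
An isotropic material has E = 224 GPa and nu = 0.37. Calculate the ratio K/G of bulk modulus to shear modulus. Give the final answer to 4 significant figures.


G = E / (2*(1+nu))
G = 224 / (2*(1+0.37)) = 81.7518 GPa
K = E / (3*(1-2*nu))
K = 224 / (3*(1-2*0.37)) = 287.179 GPa
K/G = 287.179 / 81.7518 = 3.513


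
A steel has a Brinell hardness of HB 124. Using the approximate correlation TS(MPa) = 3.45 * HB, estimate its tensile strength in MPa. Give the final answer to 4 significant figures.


TS (MPa) = 3.45 * HB
TS = 3.45 * 124
TS = 427.8 MPa


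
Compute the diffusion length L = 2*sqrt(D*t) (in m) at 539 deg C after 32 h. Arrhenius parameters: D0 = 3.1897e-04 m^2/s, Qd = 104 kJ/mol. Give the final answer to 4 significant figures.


Step 1: D = D0 * exp(-Qd/(R*T))
T = 812.15 K
D = 3.1897e-04 * exp(-104e3 / (8.314 * 812.15)) = 6.52519e-11 m^2/s
Step 2: L = 2*sqrt(D*t)
t = 32 h = 115200 s
L = 2*sqrt(6.52519e-11 * 115200) = 5.483e-03 m


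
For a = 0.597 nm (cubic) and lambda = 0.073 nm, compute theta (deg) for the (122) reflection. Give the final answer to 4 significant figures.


d = a / sqrt(h^2+k^2+l^2)
d = 0.597 / sqrt(9) = 0.199 nm
lambda = 2*d*sin(theta)  =>  sin(theta) = lambda / (2*d)
sin(theta) = 0.073 / (2 * 0.199) = 0.183417
theta = 10.57 deg


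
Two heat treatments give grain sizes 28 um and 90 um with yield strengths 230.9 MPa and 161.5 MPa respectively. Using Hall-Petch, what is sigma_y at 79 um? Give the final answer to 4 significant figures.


sigma_y = sigma0 + k / sqrt(d)
1/sqrt(d1) = 1/sqrt(2.8e-05) = 188.982;  1/sqrt(d2) = 105.409
k = (sigma1 - sigma2) / (1/sqrt(d1) - 1/sqrt(d2)) = (230.9 - 161.5) / (188.982 - 105.409) = 0.830412 MPa*m^0.5
sigma0 = sigma1 - k/sqrt(d1) = 230.9 - 0.830412*188.982 = 73.9669 MPa
sigma_y(d3) = 73.9669 + 0.830412 / sqrt(7.9e-05) = 167.4 MPa


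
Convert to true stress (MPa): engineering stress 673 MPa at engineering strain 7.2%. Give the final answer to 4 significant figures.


sigma_true = sigma_eng * (1 + epsilon_eng)
sigma_true = 673 * (1 + 0.072)
sigma_true = 721.5 MPa


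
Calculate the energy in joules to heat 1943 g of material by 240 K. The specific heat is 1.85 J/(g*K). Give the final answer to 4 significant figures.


Q = m * cp * dT
Q = 1943 * 1.85 * 240
Q = 862700 J


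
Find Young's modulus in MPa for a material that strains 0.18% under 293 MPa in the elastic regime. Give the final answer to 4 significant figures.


E = sigma / epsilon
epsilon = 0.18% = 1.8e-03
E = 293 / 1.8e-03
E = 162800 MPa


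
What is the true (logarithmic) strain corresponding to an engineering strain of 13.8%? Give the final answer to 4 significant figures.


epsilon_true = ln(1 + epsilon_eng)
epsilon_true = ln(1 + 0.138)
epsilon_true = 0.1293


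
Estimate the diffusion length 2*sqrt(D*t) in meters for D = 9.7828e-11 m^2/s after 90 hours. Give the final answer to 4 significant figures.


t = 90 hr = 324000 s
Diffusion length = 2*sqrt(D*t)
= 2*sqrt(9.7828e-11 * 324000)
= 0.01126 m


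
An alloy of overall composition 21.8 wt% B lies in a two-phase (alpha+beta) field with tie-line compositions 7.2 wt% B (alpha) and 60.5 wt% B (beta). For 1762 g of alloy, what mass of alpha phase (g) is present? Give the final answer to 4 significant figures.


f_alpha = (C_beta - C0) / (C_beta - C_alpha)
f_alpha = (60.5 - 21.8) / (60.5 - 7.2) = 0.726079
m_alpha = f_alpha * m_total = 0.726079 * 1762 = 1279 g


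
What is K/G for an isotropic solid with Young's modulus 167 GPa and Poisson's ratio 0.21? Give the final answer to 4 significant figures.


G = E / (2*(1+nu))
G = 167 / (2*(1+0.21)) = 69.0083 GPa
K = E / (3*(1-2*nu))
K = 167 / (3*(1-2*0.21)) = 95.977 GPa
K/G = 95.977 / 69.0083 = 1.391


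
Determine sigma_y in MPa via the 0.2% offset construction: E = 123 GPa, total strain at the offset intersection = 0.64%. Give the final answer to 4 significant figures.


Offset strain = 0.002
Elastic strain at yield = total_strain - offset = 6.4e-03 - 0.002 = 4.4e-03
sigma_y = E * elastic_strain = 123000 * 4.4e-03
sigma_y = 541.2 MPa


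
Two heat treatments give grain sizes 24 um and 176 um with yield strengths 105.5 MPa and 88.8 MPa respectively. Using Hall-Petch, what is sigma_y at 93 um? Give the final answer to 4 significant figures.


sigma_y = sigma0 + k / sqrt(d)
1/sqrt(d1) = 1/sqrt(2.4e-05) = 204.124;  1/sqrt(d2) = 75.3778
k = (sigma1 - sigma2) / (1/sqrt(d1) - 1/sqrt(d2)) = (105.5 - 88.8) / (204.124 - 75.3778) = 0.129712 MPa*m^0.5
sigma0 = sigma1 - k/sqrt(d1) = 105.5 - 0.129712*204.124 = 79.0226 MPa
sigma_y(d3) = 79.0226 + 0.129712 / sqrt(9.3e-05) = 92.47 MPa


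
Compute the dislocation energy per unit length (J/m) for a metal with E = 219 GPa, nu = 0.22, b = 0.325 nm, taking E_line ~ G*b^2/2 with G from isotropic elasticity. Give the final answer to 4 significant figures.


Step 1: G = E / (2*(1+nu))
G = 219 / (2*(1+0.22)) = 89.7541 GPa = 8.97541e+10 Pa
Step 2: E_line = G*b^2/2
b = 0.325 nm = 3.25e-10 m
E_line = 0.5 * 8.97541e+10 * (3.25e-10)^2 = 4.74e-09 J/m


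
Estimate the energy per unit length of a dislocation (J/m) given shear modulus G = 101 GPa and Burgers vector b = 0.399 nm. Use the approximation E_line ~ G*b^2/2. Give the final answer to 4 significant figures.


E = G*b^2/2
b = 0.399 nm = 3.99e-10 m
G = 101 GPa = 1.01e+11 Pa
E = 0.5 * 1.01e+11 * (3.99e-10)^2
E = 8.04e-09 J/m


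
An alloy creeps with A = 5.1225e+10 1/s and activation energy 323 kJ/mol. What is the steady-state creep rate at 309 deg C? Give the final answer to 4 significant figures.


rate = A * exp(-Q / (R*T))
T = 309 + 273.15 = 582.15 K
rate = 5.1225e+10 * exp(-323e3 / (8.314 * 582.15))
rate = 5.328e-19 1/s


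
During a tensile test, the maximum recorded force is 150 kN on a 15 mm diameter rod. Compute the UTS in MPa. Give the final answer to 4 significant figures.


A0 = pi*(d/2)^2 = pi*(15/2)^2 = 176.715 mm^2
UTS = F_max / A0 = 150*1000 / 176.715
UTS = 848.8 MPa


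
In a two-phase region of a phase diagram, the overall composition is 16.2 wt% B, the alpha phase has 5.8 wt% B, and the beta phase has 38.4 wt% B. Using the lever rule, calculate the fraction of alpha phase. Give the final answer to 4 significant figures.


f_alpha = (C_beta - C0) / (C_beta - C_alpha)
f_alpha = (38.4 - 16.2) / (38.4 - 5.8)
f_alpha = 0.681


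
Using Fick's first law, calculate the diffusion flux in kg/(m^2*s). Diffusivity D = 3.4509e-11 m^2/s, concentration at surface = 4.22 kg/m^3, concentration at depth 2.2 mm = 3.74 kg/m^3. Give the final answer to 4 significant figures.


J = -D * (dC/dx) = D * (C1 - C2) / dx
J = 3.4509e-11 * (4.22 - 3.74) / 2.2e-03
J = 7.529e-09 kg/(m^2*s)


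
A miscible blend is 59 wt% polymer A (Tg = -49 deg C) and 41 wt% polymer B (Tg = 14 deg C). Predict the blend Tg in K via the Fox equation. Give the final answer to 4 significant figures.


1/Tg = w1/Tg1 + w2/Tg2 (in Kelvin)
Tg1 = 224.15 K, Tg2 = 287.15 K
1/Tg = 0.59/224.15 + 0.41/287.15
Tg = 246.3 K


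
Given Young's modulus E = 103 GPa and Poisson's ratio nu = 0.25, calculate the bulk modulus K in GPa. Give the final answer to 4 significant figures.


K = E / (3*(1-2*nu))
K = 103 / (3*(1-2*0.25))
K = 68.67 GPa


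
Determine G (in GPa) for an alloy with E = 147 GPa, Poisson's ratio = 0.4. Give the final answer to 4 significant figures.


G = E / (2*(1+nu))
G = 147 / (2*(1+0.4))
G = 52.5 GPa


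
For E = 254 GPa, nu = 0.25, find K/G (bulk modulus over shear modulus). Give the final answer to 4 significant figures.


G = E / (2*(1+nu))
G = 254 / (2*(1+0.25)) = 101.6 GPa
K = E / (3*(1-2*nu))
K = 254 / (3*(1-2*0.25)) = 169.333 GPa
K/G = 169.333 / 101.6 = 1.667


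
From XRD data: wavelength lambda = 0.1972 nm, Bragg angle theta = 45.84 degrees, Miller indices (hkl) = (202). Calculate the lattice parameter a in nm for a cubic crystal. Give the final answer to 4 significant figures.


d = lambda / (2*sin(theta))
d = 0.1972 / (2*sin(45.84 deg))
d = 0.137441 nm
a = d * sqrt(h^2+k^2+l^2) = 0.137441 * sqrt(8)
a = 0.3887 nm


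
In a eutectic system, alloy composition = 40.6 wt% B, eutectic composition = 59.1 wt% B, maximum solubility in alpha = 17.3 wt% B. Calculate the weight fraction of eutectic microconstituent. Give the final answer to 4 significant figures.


f_primary = (C_e - C0) / (C_e - C_alpha_max)
f_primary = (59.1 - 40.6) / (59.1 - 17.3)
f_primary = 0.442584
f_eutectic = 1 - 0.442584 = 0.5574


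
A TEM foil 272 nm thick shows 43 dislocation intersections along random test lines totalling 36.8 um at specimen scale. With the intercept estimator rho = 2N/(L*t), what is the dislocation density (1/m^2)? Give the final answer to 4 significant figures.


rho = 2N / (L * t)
L = 36.8 um = 3.68e-05 m, t = 272 nm = 2.72e-07 m
rho = 2 * 43 / (3.68e-05 * 2.72e-07)
rho = 8.592e+12 1/m^2


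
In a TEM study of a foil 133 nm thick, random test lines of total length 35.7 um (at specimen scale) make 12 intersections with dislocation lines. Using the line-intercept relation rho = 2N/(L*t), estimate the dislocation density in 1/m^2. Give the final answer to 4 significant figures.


rho = 2N / (L * t)
L = 35.7 um = 3.57e-05 m, t = 133 nm = 1.33e-07 m
rho = 2 * 12 / (3.57e-05 * 1.33e-07)
rho = 5.055e+12 1/m^2


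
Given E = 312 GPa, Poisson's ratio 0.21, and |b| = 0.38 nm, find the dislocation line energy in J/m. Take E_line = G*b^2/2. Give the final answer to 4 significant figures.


Step 1: G = E / (2*(1+nu))
G = 312 / (2*(1+0.21)) = 128.926 GPa = 1.28926e+11 Pa
Step 2: E_line = G*b^2/2
b = 0.38 nm = 3.8e-10 m
E_line = 0.5 * 1.28926e+11 * (3.8e-10)^2 = 9.308e-09 J/m


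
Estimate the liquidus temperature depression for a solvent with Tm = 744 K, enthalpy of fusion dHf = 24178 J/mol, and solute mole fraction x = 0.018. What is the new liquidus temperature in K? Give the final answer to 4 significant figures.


dT = R*Tm^2*x / dHf
dT = 8.314 * 744^2 * 0.018 / 24178
dT = 3.42616 K
T_new = 744 - 3.42616 = 740.6 K


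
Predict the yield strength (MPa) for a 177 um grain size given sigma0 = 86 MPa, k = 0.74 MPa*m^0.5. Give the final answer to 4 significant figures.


sigma_y = sigma0 + k / sqrt(d)
d = 177 um = 1.77e-04 m
sigma_y = 86 + 0.74 / sqrt(1.77e-04)
sigma_y = 141.6 MPa


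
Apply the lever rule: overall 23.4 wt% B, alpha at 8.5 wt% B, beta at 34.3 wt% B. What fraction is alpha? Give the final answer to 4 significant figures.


f_alpha = (C_beta - C0) / (C_beta - C_alpha)
f_alpha = (34.3 - 23.4) / (34.3 - 8.5)
f_alpha = 0.4225


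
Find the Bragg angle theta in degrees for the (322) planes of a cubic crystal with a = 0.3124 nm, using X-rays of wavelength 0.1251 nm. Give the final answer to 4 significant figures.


d = a / sqrt(h^2+k^2+l^2)
d = 0.3124 / sqrt(17) = 0.0757681 nm
lambda = 2*d*sin(theta)  =>  sin(theta) = lambda / (2*d)
sin(theta) = 0.1251 / (2 * 0.0757681) = 0.825545
theta = 55.64 deg


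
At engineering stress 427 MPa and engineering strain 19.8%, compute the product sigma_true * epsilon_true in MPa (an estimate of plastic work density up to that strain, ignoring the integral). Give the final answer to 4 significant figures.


sigma_true = sigma_eng * (1 + epsilon_eng)
sigma_true = 427 * (1 + 0.198) = 511.546 MPa
epsilon_true = ln(1 + epsilon_eng)
epsilon_true = ln(1 + 0.198) = 0.180653
sigma_true * epsilon_true = 511.546 * 0.180653 = 92.41 MPa


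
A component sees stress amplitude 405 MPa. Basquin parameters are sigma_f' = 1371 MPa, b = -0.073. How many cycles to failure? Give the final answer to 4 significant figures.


sigma_a = sigma_f' * (2*Nf)^b
2*Nf = (sigma_a / sigma_f')^(1/b)
2*Nf = (405 / 1371)^(1/-0.073)
2*Nf = 1.79702e+07
Nf = 8.985e+06 cycles
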